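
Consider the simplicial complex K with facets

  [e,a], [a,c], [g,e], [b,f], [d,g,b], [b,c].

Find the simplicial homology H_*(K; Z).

H_0 = Z,  H_1 = Z,  H_2 = 0.

Fix the vertex order a < b < c < d < e < f < g and write every simplex with vertices in increasing order. Then dim K = 2 and the simplices of K are:

  0-simplices (7): a, b, c, d, e, f, g
  1-simplices (8): ac, ae, bc, bd, bf, bg, dg, eg
  2-simplices (1): bdg

so the chain groups are C_0 ≅ Z^7, C_1 ≅ Z^8, C_2 ≅ Z^1.

∂_1: C_1 → C_0 maps an edge to its endpoints' difference, ∂[p,q] = q − p.
As a 7×8 matrix over Z this has rank 6, with invariant factors (1,1,1,1,1,1).

Boundary ∂_2: C_2 → C_1 maps a triangle to the signed sum of its edges. For instance
  ∂bdg = dg − bg + bd.
The resulting 8×1 matrix has rank 1, and its Smith normal form has invariant factors (1).

Reading off H_k = ker ∂_k / im ∂_{k+1}:

  H_0: rank C_0 − rank ∂_1 = 7 − 6 = 1, and the invariant factors of ∂_1 are all 1, so H_0 = Z.
  H_1: rank ker ∂_1 − rank ∂_2 = (8 − 6) − 1 = 1, and the invariant factors of ∂_2 are all 1, so H_1 = Z.
  H_2: rank ker ∂_2 − rank ∂_3 = (1 − 1) − 0 = 0, and there is no ∂_3, so H_2 = 0.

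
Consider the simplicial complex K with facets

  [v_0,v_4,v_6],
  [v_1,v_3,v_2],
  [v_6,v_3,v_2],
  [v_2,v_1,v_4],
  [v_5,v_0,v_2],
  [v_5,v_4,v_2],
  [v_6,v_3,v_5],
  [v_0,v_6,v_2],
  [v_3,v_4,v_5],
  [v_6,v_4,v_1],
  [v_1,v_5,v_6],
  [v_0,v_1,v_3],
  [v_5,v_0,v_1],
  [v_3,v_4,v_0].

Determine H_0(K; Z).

Order the vertices as v_0 < v_1 < v_2 < v_3 < v_4 < v_5 < v_6. Listing each simplex with vertices in this order, K has dimension 2 with simplices:

  0-simplices (7): [v_0], [v_1], [v_2], [v_3], [v_4], [v_5], [v_6]
  1-simplices (21): (21 of them)
  2-simplices (14): (14 of them)

Hence C_0 ≅ Z^7, C_1 ≅ Z^21, C_2 ≅ Z^14.

∂_1: C_1 → C_0 maps an edge to its endpoints' difference, ∂[p,q] = q − p. For instance
  ∂[v_0,v_2] = [v_2] − [v_0].
This gives a 7×21 integer matrix of rank 6; reducing to Smith normal form yields diagonal entries (1,1,1,1,1,1).

Boundary ∂_2: C_2 → C_1 acts by ∂[p,q,r] = [q,r] − [p,r] + [p,q]. For instance
  ∂[v_0,v_1,v_5] = [v_1,v_5] − [v_0,v_5] + [v_0,v_1],
  ∂[v_2,v_3,v_6] = [v_3,v_6] − [v_2,v_6] + [v_2,v_3].
The 21×14 boundary matrix has rank 13 and Smith normal form diag(1,1,1,1,1,1,1,1,1,1,1,1,1).

Now H_k = ker ∂_k / im ∂_{k+1}, so:

  H_0: rank C_0 − rank ∂_1 = 7 − 6 = 1, and the invariant factors of ∂_1 are all 1, so H_0 ≅ Z.

H_0 ≅ Z.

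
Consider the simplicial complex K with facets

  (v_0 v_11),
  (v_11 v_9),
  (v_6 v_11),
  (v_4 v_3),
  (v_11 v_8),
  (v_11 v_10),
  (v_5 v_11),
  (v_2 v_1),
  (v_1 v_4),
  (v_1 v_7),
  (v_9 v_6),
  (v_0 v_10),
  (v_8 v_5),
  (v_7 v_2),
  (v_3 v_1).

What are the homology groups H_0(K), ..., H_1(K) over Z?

H_0 ≅ Z^2,  H_1 ≅ Z^5.

Order the vertices as v_0 < v_1 < v_2 < v_3 < v_4 < v_5 < v_6 < v_7 < v_8 < v_9 < v_10 < v_11. Listing each simplex with vertices in this order, K has dimension 1 with simplices:

  0-simplices (12): [v_0], [v_1], [v_2], [v_3], [v_4], [v_5], [v_6], [v_7], [v_8], [v_9], [v_10], [v_11]
  1-simplices (15): (15 of them)

giving chain groups C_0 ≅ Z^12, C_1 ≅ Z^15.

Boundary ∂_1: C_1 → C_0 maps an edge to its endpoints' difference, ∂[p,q] = q − p.
As a 12×15 matrix over Z this has rank 10, with invariant factors (1,1,1,1,1,1,1,1,1,1).

Reading off H_k = ker ∂_k / im ∂_{k+1}:

  H_0: rank C_0 − rank ∂_1 = 12 − 10 = 2, and the invariant factors of ∂_1 are all 1, so H_0 ≅ Z^2.
  H_1: rank ker ∂_1 − rank ∂_2 = (15 − 10) − 0 = 5, and there is no ∂_2, so H_1 ≅ Z^5.

As a check, the Euler characteristic is 12 − 15 = -3, which agrees with 2 − 5 = -3.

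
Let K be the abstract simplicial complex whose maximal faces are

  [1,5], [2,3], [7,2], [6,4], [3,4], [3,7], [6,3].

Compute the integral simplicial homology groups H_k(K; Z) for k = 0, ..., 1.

Take the total order 1 < 2 < 3 < 4 < 5 < 6 < 7 on the vertex set. Then K (dimension 1) consists of the simplices:

  0-simplices (7): [1], [2], [3], [4], [5], [6], [7]
  1-simplices (7): [1,5], [2,3], [2,7], [3,4], [3,6], [3,7], [4,6]

Hence C_0 ≅ Z^7, C_1 ≅ Z^7.

Boundary ∂_1: C_1 → C_0 is given by ∂[p,q] = [q] − [p].
As a 7×7 matrix over Z this has rank 5, with invariant factors (1,1,1,1,1).

Reading off H_k = ker ∂_k / im ∂_{k+1}:

  H_0: rank C_0 − rank ∂_1 = 7 − 5 = 2, and the invariant factors of ∂_1 are all 1, so H_0 = Z^2.
  H_1: rank ker ∂_1 − rank ∂_2 = (7 − 5) − 0 = 2, and there is no ∂_2, so H_1 = Z^2.

(K is a triangulation of the disjoint union of the 1-simplex and a wedge of 2 circles.)

H_0 = Z^2,  H_1 = Z^2.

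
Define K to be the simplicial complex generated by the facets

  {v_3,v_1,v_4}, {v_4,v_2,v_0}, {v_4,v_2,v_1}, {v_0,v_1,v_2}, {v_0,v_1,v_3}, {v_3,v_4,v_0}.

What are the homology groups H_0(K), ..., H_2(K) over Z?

Take the total order v_0 < v_1 < v_2 < v_3 < v_4 on the vertex set. Then K (dimension 2) consists of the simplices:

  0-simplices (5): [v_0], [v_1], [v_2], [v_3], [v_4]
  1-simplices (9): [v_0,v_1], [v_0,v_2], [v_0,v_3], [v_0,v_4], [v_1,v_2], [v_1,v_3], [v_1,v_4], [v_2,v_4], [v_3,v_4]
  2-simplices (6): [v_0,v_1,v_2], [v_0,v_1,v_3], [v_0,v_2,v_4], [v_0,v_3,v_4], [v_1,v_2,v_4], [v_1,v_3,v_4]

so the chain groups are C_0 ≅ Z^5, C_1 ≅ Z^9, C_2 ≅ Z^6.

Boundary ∂_1: C_1 → C_0 sends each edge [p,q] (with p < q) to q − p. For instance
  ∂[v_3,v_4] = [v_4] − [v_3].
The resulting 5×9 matrix has rank 4, and its Smith normal form has invariant factors (1,1,1,1).

Boundary ∂_2: C_2 → C_1 sends each 2-simplex [p,q,r] to [q,r] − [p,r] + [p,q]. For instance
  ∂[v_1,v_2,v_4] = [v_2,v_4] − [v_1,v_4] + [v_1,v_2],
  ∂[v_0,v_3,v_4] = [v_3,v_4] − [v_0,v_4] + [v_0,v_3].
The 9×6 boundary matrix has rank 5 and Smith normal form diag(1,1,1,1,1).

Now H_k = ker ∂_k / im ∂_{k+1}, so:

  H_0: rank C_0 − rank ∂_1 = 5 − 4 = 1, and the invariant factors of ∂_1 are all 1, so H_0 = Z.
  H_1: rank ker ∂_1 − rank ∂_2 = (9 − 4) − 5 = 0, and the invariant factors of ∂_2 are all 1, so H_1 = 0.
  H_2: rank ker ∂_2 − rank ∂_3 = (6 − 5) − 0 = 1, and there is no ∂_3, so H_2 = Z.

As a check, the Euler characteristic is 5 − 9 + 6 = 2, which agrees with 1 − 0 + 1 = 2.

H_0 = Z,  H_1 = 0,  H_2 = Z.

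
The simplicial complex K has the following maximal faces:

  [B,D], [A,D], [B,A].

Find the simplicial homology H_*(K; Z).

We work with the vertex ordering A < B < D. The simplices of K, each written with vertices in increasing order, are:

  0-simplices (3): A, B, D
  1-simplices (3): AB, AD, BD

so the chain groups are C_0 ≅ Z^3, C_1 ≅ Z^3.

The boundary map ∂_1: C_1 → C_0 is given by ∂[p,q] = [q] − [p].
This gives a 3×3 integer matrix of rank 2; reducing to Smith normal form yields diagonal entries (1,1).

Now H_k = ker ∂_k / im ∂_{k+1}, so:

  H_0: rank C_0 − rank ∂_1 = 3 − 2 = 1, and the invariant factors of ∂_1 are all 1, so H_0 ≅ Z.
  H_1: rank ker ∂_1 − rank ∂_2 = (3 − 2) − 0 = 1, and there is no ∂_2, so H_1 ≅ Z.

As a check, the Euler characteristic is 3 − 3 = 0, which agrees with 1 − 1 = 0.

H_0 ≅ Z,  H_1 ≅ Z.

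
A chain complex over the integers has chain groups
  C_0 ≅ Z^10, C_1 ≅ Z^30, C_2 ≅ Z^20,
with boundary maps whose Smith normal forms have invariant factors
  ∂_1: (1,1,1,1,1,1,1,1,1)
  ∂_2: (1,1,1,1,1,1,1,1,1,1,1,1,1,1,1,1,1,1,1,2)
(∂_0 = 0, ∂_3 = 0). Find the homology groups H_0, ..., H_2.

H_0: b_0 = 10 − 0 − 9 = 1; torsion from ∂_1 factors > 1: none. So H_0 = Z.
H_1: b_1 = 30 − 9 − 20 = 1; torsion from ∂_2 factors > 1: [2]. So H_1 = Z ⊕ Z/2Z.
H_2: b_2 = 20 − 20 − 0 = 0; torsion from ∂_3 factors > 1: none. So H_2 = 0.

H_0 = Z,  H_1 = Z ⊕ Z/2Z,  H_2 = 0.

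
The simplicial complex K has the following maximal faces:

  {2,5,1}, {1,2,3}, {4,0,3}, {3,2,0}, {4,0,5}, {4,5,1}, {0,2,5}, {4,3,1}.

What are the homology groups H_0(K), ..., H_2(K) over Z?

Order the vertices as 0 < 1 < 2 < 3 < 4 < 5. Listing each simplex with vertices in this order, K has dimension 2 with simplices:

  0-simplices (6): [0], [1], [2], [3], [4], [5]
  1-simplices (12): [0,2], [0,3], [0,4], [0,5], [1,2], [1,3], [1,4], [1,5], [2,3], [2,5], [3,4], [4,5]
  2-simplices (8): [0,2,3], [0,2,5], [0,3,4], [0,4,5], [1,2,3], [1,2,5], [1,3,4], [1,4,5]

so the chain groups are C_0 ≅ Z^6, C_1 ≅ Z^12, C_2 ≅ Z^8.

The boundary map ∂_1: C_1 → C_0 is given by ∂[p,q] = [q] − [p].
The resulting 6×12 matrix has rank 5, and its Smith normal form has invariant factors (1,1,1,1,1).

∂_2: C_2 → C_1 maps a triangle to the signed sum of its edges. For instance
  ∂[0,2,3] = [2,3] − [0,3] + [0,2],
  ∂[0,4,5] = [4,5] − [0,5] + [0,4].
This gives a 12×8 integer matrix of rank 7; reducing to Smith normal form yields diagonal entries (1,1,1,1,1,1,1).

Reading off H_k = ker ∂_k / im ∂_{k+1}:

  H_0: rank C_0 − rank ∂_1 = 6 − 5 = 1, and the invariant factors of ∂_1 are all 1, so H_0 ≅ Z.
  H_1: rank ker ∂_1 − rank ∂_2 = (12 − 5) − 7 = 0, and the invariant factors of ∂_2 are all 1, so H_1 ≅ 0.
  H_2: rank ker ∂_2 − rank ∂_3 = (8 − 7) − 0 = 1, and there is no ∂_3, so H_2 ≅ Z.

(K is a triangulation of the 2-sphere S^2.)

H_0 = Z,  H_1 = 0,  H_2 = Z.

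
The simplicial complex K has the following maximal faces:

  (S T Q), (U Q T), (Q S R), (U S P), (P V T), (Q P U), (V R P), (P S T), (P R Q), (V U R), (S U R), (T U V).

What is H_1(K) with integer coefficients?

Fix the vertex order P < Q < R < S < T < U < V and write every simplex with vertices in increasing order. Then dim K = 2 and the simplices of K are:

  0-simplices (7): P, Q, R, S, T, U, V
  1-simplices (18): PQ, PR, PS, PT, PU, PV, QR, QS, QT, QU, RS, RU, RV, ST, SU, TU, TV, UV
  2-simplices (12): PQR, PQU, PRV, PST, PSU, PTV, QRS, QST, QTU, RSU, RUV, TUV

Hence C_0 ≅ Z^7, C_1 ≅ Z^18, C_2 ≅ Z^12.

Boundary ∂_1: C_1 → C_0 is given by ∂[p,q] = [q] − [p].
This gives a 7×18 integer matrix of rank 6; reducing to Smith normal form yields diagonal entries (1,1,1,1,1,1).

∂_2: C_2 → C_1 maps a triangle to the signed sum of its edges. For instance
  ∂TUV = UV − TV + TU,
  ∂RSU = SU − RU + RS.
The resulting 18×12 matrix has rank 12, and its Smith normal form has invariant factors (1,1,1,1,1,1,1,1,1,1,1,2).

Reading off H_k = ker ∂_k / im ∂_{k+1}:

  H_1: rank ker ∂_1 − rank ∂_2 = (18 − 6) − 12 = 0, and ∂_2 has invariant factor 2 > 1, so H_1 = Z/2.

H_1 ≅ Z/2.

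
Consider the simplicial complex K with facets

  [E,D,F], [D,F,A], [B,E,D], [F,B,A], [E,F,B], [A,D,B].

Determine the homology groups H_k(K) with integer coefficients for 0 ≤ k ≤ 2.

H_0 = Z,  H_1 = 0,  H_2 = Z.

Order the vertices as A < B < D < E < F. Listing each simplex with vertices in this order, K has dimension 2 with simplices:

  0-simplices (5): A, B, D, E, F
  1-simplices (9): AB, AD, AF, BD, BE, BF, DE, DF, EF
  2-simplices (6): ABD, ABF, ADF, BDE, BEF, DEF

giving chain groups C_0 ≅ Z^5, C_1 ≅ Z^9, C_2 ≅ Z^6.

Boundary ∂_1: C_1 → C_0 is given by ∂[p,q] = [q] − [p]. For instance
  ∂AB = B − A.
As a 5×9 matrix over Z this has rank 4, with invariant factors (1,1,1,1).

∂_2: C_2 → C_1 sends each 2-simplex [p,q,r] to [q,r] − [p,r] + [p,q]. For instance
  ∂ABD = BD − AD + AB,
  ∂DEF = EF − DF + DE.
The 9×6 boundary matrix has rank 5 and Smith normal form diag(1,1,1,1,1).

Computing H_k = (kernel of ∂_k) / (image of ∂_{k+1}):

  H_0: rank C_0 − rank ∂_1 = 5 − 4 = 1, and the invariant factors of ∂_1 are all 1, so H_0 = Z.
  H_1: rank ker ∂_1 − rank ∂_2 = (9 − 4) − 5 = 0, and the invariant factors of ∂_2 are all 1, so H_1 = 0.
  H_2: rank ker ∂_2 − rank ∂_3 = (6 − 5) − 0 = 1, and there is no ∂_3, so H_2 = Z.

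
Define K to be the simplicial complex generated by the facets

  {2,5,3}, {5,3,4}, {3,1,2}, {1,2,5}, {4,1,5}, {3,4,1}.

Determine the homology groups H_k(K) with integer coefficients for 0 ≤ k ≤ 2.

H_0 ≅ Z,  H_1 = 0,  H_2 ≅ Z.

Fix the vertex order 1 < 2 < 3 < 4 < 5 and write every simplex with vertices in increasing order. Then dim K = 2 and the simplices of K are:

  0-simplices (5): [1], [2], [3], [4], [5]
  1-simplices (9): [1,2], [1,3], [1,4], [1,5], [2,3], [2,5], [3,4], [3,5], [4,5]
  2-simplices (6): [1,2,3], [1,2,5], [1,3,4], [1,4,5], [2,3,5], [3,4,5]

Hence C_0 ≅ Z^5, C_1 ≅ Z^9, C_2 ≅ Z^6.

∂_1: C_1 → C_0 sends each edge [p,q] (with p < q) to q − p. For instance
  ∂[4,5] = [5] − [4].
This gives a 5×9 integer matrix of rank 4; reducing to Smith normal form yields diagonal entries (1,1,1,1).

∂_2: C_2 → C_1 acts by ∂[p,q,r] = [q,r] − [p,r] + [p,q]. For instance
  ∂[1,3,4] = [3,4] − [1,4] + [1,3],
  ∂[2,3,5] = [3,5] − [2,5] + [2,3].
The resulting 9×6 matrix has rank 5, and its Smith normal form has invariant factors (1,1,1,1,1).

Computing H_k = (kernel of ∂_k) / (image of ∂_{k+1}):

  H_0: rank C_0 − rank ∂_1 = 5 − 4 = 1, and the invariant factors of ∂_1 are all 1, so H_0 ≅ Z.
  H_1: rank ker ∂_1 − rank ∂_2 = (9 − 4) − 5 = 0, and the invariant factors of ∂_2 are all 1, so H_1 ≅ 0.
  H_2: rank ker ∂_2 − rank ∂_3 = (6 − 5) − 0 = 1, and there is no ∂_3, so H_2 ≅ Z.

As a check, the Euler characteristic is 5 − 9 + 6 = 2, which agrees with 1 − 0 + 1 = 2.
(K is a triangulation of the 2-sphere S^2.)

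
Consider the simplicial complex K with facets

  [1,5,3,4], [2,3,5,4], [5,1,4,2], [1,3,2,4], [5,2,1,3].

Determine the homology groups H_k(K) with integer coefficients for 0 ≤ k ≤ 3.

H_0 = Z,  H_1 = 0,  H_2 = 0,  H_3 = Z.

Fix the vertex order 1 < 2 < 3 < 4 < 5 and write every simplex with vertices in increasing order. Then dim K = 3 and the simplices of K are:

  0-simplices (5): [1], [2], [3], [4], [5]
  1-simplices (10): [1,2], [1,3], [1,4], [1,5], [2,3], [2,4], [2,5], [3,4], [3,5], [4,5]
  2-simplices (10): [1,2,3], [1,2,4], [1,2,5], [1,3,4], [1,3,5], [1,4,5], [2,3,4], [2,3,5], [2,4,5], [3,4,5]
  3-simplices (5): [1,2,3,4], [1,2,3,5], [1,2,4,5], [1,3,4,5], [2,3,4,5]

so the chain groups are C_0 ≅ Z^5, C_1 ≅ Z^10, C_2 ≅ Z^10, C_3 ≅ Z^5.

Boundary ∂_1: C_1 → C_0 maps an edge to its endpoints' difference, ∂[p,q] = q − p.
As a 5×10 matrix over Z this has rank 4, with invariant factors (1,1,1,1).

Boundary ∂_2: C_2 → C_1 sends each 2-simplex [p,q,r] to [q,r] − [p,r] + [p,q]. For instance
  ∂[1,3,4] = [3,4] − [1,4] + [1,3],
  ∂[1,2,3] = [2,3] − [1,3] + [1,2].
The resulting 10×10 matrix has rank 6, and its Smith normal form has invariant factors (1,1,1,1,1,1).

∂_3: C_3 → C_2 sends each 3-simplex σ to the alternating sum Σ_i (−1)^i (σ with its i-th vertex removed). For instance
  ∂[1,2,4,5] = [2,4,5] − [1,4,5] + [1,2,5] − [1,2,4],
  ∂[1,2,3,4] = [2,3,4] − [1,3,4] + [1,2,4] − [1,2,3].
As a 10×5 matrix over Z this has rank 4, with invariant factors (1,1,1,1).

Computing H_k = (kernel of ∂_k) / (image of ∂_{k+1}):

  H_0: rank C_0 − rank ∂_1 = 5 − 4 = 1, and the invariant factors of ∂_1 are all 1, so H_0 ≅ Z.
  H_1: rank ker ∂_1 − rank ∂_2 = (10 − 4) − 6 = 0, and the invariant factors of ∂_2 are all 1, so H_1 ≅ 0.
  H_2: rank ker ∂_2 − rank ∂_3 = (10 − 6) − 4 = 0, and the invariant factors of ∂_3 are all 1, so H_2 ≅ 0.
  H_3: rank ker ∂_3 − rank ∂_4 = (5 − 4) − 0 = 1, and there is no ∂_4, so H_3 ≅ Z.

As a check, the Euler characteristic is 5 − 10 + 10 − 5 = 0, which agrees with 1 − 0 + 0 − 1 = 0.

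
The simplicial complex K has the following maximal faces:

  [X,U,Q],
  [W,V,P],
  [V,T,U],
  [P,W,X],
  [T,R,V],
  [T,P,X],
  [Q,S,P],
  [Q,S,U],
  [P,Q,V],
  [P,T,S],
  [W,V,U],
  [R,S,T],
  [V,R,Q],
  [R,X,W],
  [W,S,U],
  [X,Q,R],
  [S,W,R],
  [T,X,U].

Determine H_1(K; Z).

H_1 = Z^2.

K has 9 vertices, 27 edges, 18 triangles.
rank ∂_1 = 8, rank ∂_2 = 17 ⇒ b_1 = 27 − 8 − 17 = 2; all invariant factors of ∂_2 are 1 so no torsion. So H_1 ≅ Z^2.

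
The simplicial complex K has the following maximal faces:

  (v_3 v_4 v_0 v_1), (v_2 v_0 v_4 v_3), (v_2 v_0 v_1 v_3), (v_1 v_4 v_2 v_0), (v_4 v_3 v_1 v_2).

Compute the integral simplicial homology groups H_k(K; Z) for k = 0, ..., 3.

H_0 ≅ Z,  H_1 = 0,  H_2 = 0,  H_3 ≅ Z.

We work with the vertex ordering v_0 < v_1 < v_2 < v_3 < v_4. The simplices of K, each written with vertices in increasing order, are:

  0-simplices (5): [v_0], [v_1], [v_2], [v_3], [v_4]
  1-simplices (10): [v_0,v_1], [v_0,v_2], [v_0,v_3], [v_0,v_4], [v_1,v_2], [v_1,v_3], [v_1,v_4], [v_2,v_3], [v_2,v_4], [v_3,v_4]
  2-simplices (10): [v_0,v_1,v_2], [v_0,v_1,v_3], [v_0,v_1,v_4], [v_0,v_2,v_3], [v_0,v_2,v_4], [v_0,v_3,v_4], [v_1,v_2,v_3], [v_1,v_2,v_4], [v_1,v_3,v_4], [v_2,v_3,v_4]
  3-simplices (5): [v_0,v_1,v_2,v_3], [v_0,v_1,v_2,v_4], [v_0,v_1,v_3,v_4], [v_0,v_2,v_3,v_4], [v_1,v_2,v_3,v_4]

giving chain groups C_0 ≅ Z^5, C_1 ≅ Z^10, C_2 ≅ Z^10, C_3 ≅ Z^5.

The boundary map ∂_1: C_1 → C_0 sends each edge [p,q] (with p < q) to q − p.
As a 5×10 matrix over Z this has rank 4, with invariant factors (1,1,1,1).

The boundary map ∂_2: C_2 → C_1 acts by ∂[p,q,r] = [q,r] − [p,r] + [p,q]. For instance
  ∂[v_0,v_3,v_4] = [v_3,v_4] − [v_0,v_4] + [v_0,v_3],
  ∂[v_1,v_2,v_4] = [v_2,v_4] − [v_1,v_4] + [v_1,v_2].
The 10×10 boundary matrix has rank 6 and Smith normal form diag(1,1,1,1,1,1).

∂_3: C_3 → C_2 sends each 3-simplex σ to the alternating sum Σ_i (−1)^i (σ with its i-th vertex removed). For instance
  ∂[v_0,v_1,v_2,v_4] = [v_1,v_2,v_4] − [v_0,v_2,v_4] + [v_0,v_1,v_4] − [v_0,v_1,v_2],
  ∂[v_1,v_2,v_3,v_4] = [v_2,v_3,v_4] − [v_1,v_3,v_4] + [v_1,v_2,v_4] − [v_1,v_2,v_3].
The resulting 10×5 matrix has rank 4, and its Smith normal form has invariant factors (1,1,1,1).

From H_k ≅ ker(∂_k) / im(∂_{k+1}) we obtain:

  H_0: rank C_0 − rank ∂_1 = 5 − 4 = 1, and the invariant factors of ∂_1 are all 1, so H_0 ≅ Z.
  H_1: rank ker ∂_1 − rank ∂_2 = (10 − 4) − 6 = 0, and the invariant factors of ∂_2 are all 1, so H_1 ≅ 0.
  H_2: rank ker ∂_2 − rank ∂_3 = (10 − 6) − 4 = 0, and the invariant factors of ∂_3 are all 1, so H_2 ≅ 0.
  H_3: rank ker ∂_3 − rank ∂_4 = (5 − 4) − 0 = 1, and there is no ∂_4, so H_3 ≅ Z.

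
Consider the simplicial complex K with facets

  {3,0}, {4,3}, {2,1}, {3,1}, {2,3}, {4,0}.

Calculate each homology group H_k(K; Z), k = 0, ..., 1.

H_0 ≅ Z,  H_1 ≅ Z^2.

We work with the vertex ordering 0 < 1 < 2 < 3 < 4. The simplices of K, each written with vertices in increasing order, are:

  0-simplices (5): [0], [1], [2], [3], [4]
  1-simplices (6): [0,3], [0,4], [1,2], [1,3], [2,3], [3,4]

giving chain groups C_0 ≅ Z^5, C_1 ≅ Z^6.

∂_1: C_1 → C_0 sends each edge [p,q] (with p < q) to q − p.
This gives a 5×6 integer matrix of rank 4; reducing to Smith normal form yields diagonal entries (1,1,1,1).

From H_k ≅ ker(∂_k) / im(∂_{k+1}) we obtain:

  H_0: rank C_0 − rank ∂_1 = 5 − 4 = 1, and the invariant factors of ∂_1 are all 1, so H_0 ≅ Z.
  H_1: rank ker ∂_1 − rank ∂_2 = (6 − 4) − 0 = 2, and there is no ∂_2, so H_1 ≅ Z^2.

As a check, the Euler characteristic is 5 − 6 = -1, which agrees with 1 − 2 = -1.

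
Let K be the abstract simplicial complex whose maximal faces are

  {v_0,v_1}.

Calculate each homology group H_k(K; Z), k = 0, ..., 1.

H_0 ≅ Z,  H_1 = 0.

Order the vertices as v_0 < v_1. Listing each simplex with vertices in this order, K has dimension 1 with simplices:

  0-simplices (2): [v_0], [v_1]
  1-simplices (1): [v_0,v_1]

so the chain groups are C_0 ≅ Z^2, C_1 ≅ Z^1.

Boundary ∂_1: C_1 → C_0 sends each edge [p,q] (with p < q) to q − p.
The resulting 2×1 matrix has rank 1, and its Smith normal form has invariant factors (1).

From H_k ≅ ker(∂_k) / im(∂_{k+1}) we obtain:

  H_0: rank C_0 − rank ∂_1 = 2 − 1 = 1, and the invariant factors of ∂_1 are all 1, so H_0 = Z.
  H_1: rank ker ∂_1 − rank ∂_2 = (1 − 1) − 0 = 0, and there is no ∂_2, so H_1 = 0.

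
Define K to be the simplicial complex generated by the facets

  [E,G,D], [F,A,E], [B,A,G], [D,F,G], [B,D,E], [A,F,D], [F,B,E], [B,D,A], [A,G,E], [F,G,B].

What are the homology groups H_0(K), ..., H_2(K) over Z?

H_0 = Z,  H_1 = Z_2,  H_2 = 0.

Take the total order A < B < D < E < F < G on the vertex set. Then K (dimension 2) consists of the simplices:

  0-simplices (6): A, B, D, E, F, G
  1-simplices (15): AB, AD, AE, AF, AG, BD, BE, BF, BG, DE, DF, DG, EF, EG, FG
  2-simplices (10): ABD, ABG, ADF, AEF, AEG, BDE, BEF, BFG, DEG, DFG

giving chain groups C_0 ≅ Z^6, C_1 ≅ Z^15, C_2 ≅ Z^10.

Boundary ∂_1: C_1 → C_0 is given by ∂[p,q] = [q] − [p].
The 6×15 boundary matrix has rank 5 and Smith normal form diag(1,1,1,1,1).

∂_2: C_2 → C_1 acts by ∂[p,q,r] = [q,r] − [p,r] + [p,q]. For instance
  ∂ADF = DF − AF + AD,
  ∂AEG = EG − AG + AE.
The resulting 15×10 matrix has rank 10, and its Smith normal form has invariant factors (1,1,1,1,1,1,1,1,1,2).

Now H_k = ker ∂_k / im ∂_{k+1}, so:

  H_0: rank C_0 − rank ∂_1 = 6 − 5 = 1, and the invariant factors of ∂_1 are all 1, so H_0 ≅ Z.
  H_1: rank ker ∂_1 − rank ∂_2 = (15 − 5) − 10 = 0, and ∂_2 has invariant factor 2 > 1, so H_1 ≅ Z_2.
  H_2: rank ker ∂_2 − rank ∂_3 = (10 − 10) − 0 = 0, and there is no ∂_3, so H_2 ≅ 0.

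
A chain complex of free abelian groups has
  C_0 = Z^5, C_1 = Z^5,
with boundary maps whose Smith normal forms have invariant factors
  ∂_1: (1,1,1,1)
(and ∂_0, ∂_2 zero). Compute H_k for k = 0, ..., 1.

H_0 = Z,  H_1 = Z.

H_0: b_0 = 5 − 0 − 4 = 1; torsion from ∂_1 factors > 1: none. So H_0 = Z.
H_1: b_1 = 5 − 4 − 0 = 1; torsion from ∂_2 factors > 1: none. So H_1 = Z.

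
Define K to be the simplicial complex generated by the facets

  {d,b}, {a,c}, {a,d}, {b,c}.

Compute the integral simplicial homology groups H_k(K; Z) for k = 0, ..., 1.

H_0 = Z,  H_1 = Z.

Take the total order a < b < c < d on the vertex set. Then K (dimension 1) consists of the simplices:

  0-simplices (4): a, b, c, d
  1-simplices (4): ac, ad, bc, bd

Hence C_0 ≅ Z^4, C_1 ≅ Z^4.

Boundary ∂_1: C_1 → C_0 is given by ∂[p,q] = [q] − [p]. For instance
  ∂ad = d − a.
The resulting 4×4 matrix has rank 3, and its Smith normal form has invariant factors (1,1,1).

Now H_k = ker ∂_k / im ∂_{k+1}, so:

  H_0: rank C_0 − rank ∂_1 = 4 − 3 = 1, and the invariant factors of ∂_1 are all 1, so H_0 = Z.
  H_1: rank ker ∂_1 − rank ∂_2 = (4 − 3) − 0 = 1, and there is no ∂_2, so H_1 = Z.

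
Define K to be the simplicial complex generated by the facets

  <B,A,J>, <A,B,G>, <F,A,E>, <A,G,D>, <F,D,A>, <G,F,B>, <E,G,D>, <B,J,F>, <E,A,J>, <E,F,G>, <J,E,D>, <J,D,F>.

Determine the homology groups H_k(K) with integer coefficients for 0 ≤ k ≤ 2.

H_0 ≅ Z,  H_1 ≅ Z/2,  H_2 = 0.

Fix the vertex order A < B < D < E < F < G < J and write every simplex with vertices in increasing order. Then dim K = 2 and the simplices of K are:

  0-simplices (7): A, B, D, E, F, G, J
  1-simplices (18): AB, AD, AE, AF, AG, AJ, BF, BG, BJ, DE, DF, DG, DJ, EF, EG, EJ, FG, FJ
  2-simplices (12): ABG, ABJ, ADF, ADG, AEF, AEJ, BFG, BFJ, DEG, DEJ, DFJ, EFG

giving chain groups C_0 ≅ Z^7, C_1 ≅ Z^18, C_2 ≅ Z^12.

Boundary ∂_1: C_1 → C_0 maps an edge to its endpoints' difference, ∂[p,q] = q − p. For instance
  ∂FG = G − F.
As a 7×18 matrix over Z this has rank 6, with invariant factors (1,1,1,1,1,1).

The boundary map ∂_2: C_2 → C_1 sends each 2-simplex [p,q,r] to [q,r] − [p,r] + [p,q]. For instance
  ∂AEJ = EJ − AJ + AE,
  ∂EFG = FG − EG + EF.
As a 18×12 matrix over Z this has rank 12, with invariant factors (1,1,1,1,1,1,1,1,1,1,1,2).

Reading off H_k = ker ∂_k / im ∂_{k+1}:

  H_0: rank C_0 − rank ∂_1 = 7 − 6 = 1, and the invariant factors of ∂_1 are all 1, so H_0 ≅ Z.
  H_1: rank ker ∂_1 − rank ∂_2 = (18 − 6) − 12 = 0, and ∂_2 has invariant factor 2 > 1, so H_1 ≅ Z/2.
  H_2: rank ker ∂_2 − rank ∂_3 = (12 − 12) − 0 = 0, and there is no ∂_3, so H_2 ≅ 0.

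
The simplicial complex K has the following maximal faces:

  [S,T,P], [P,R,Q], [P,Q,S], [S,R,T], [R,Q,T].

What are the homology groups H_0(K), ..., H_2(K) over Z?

K has 5 vertices, 10 edges, 5 triangles.
rank ∂_0 = 0, rank ∂_1 = 4 ⇒ b_0 = 5 − 0 − 4 = 1; all invariant factors of ∂_1 are 1 so no torsion. So H_0 ≅ Z.
rank ∂_1 = 4, rank ∂_2 = 5 ⇒ b_1 = 10 − 4 − 5 = 1; all invariant factors of ∂_2 are 1 so no torsion. So H_1 ≅ Z.
rank ∂_2 = 5, rank ∂_3 = 0 ⇒ b_2 = 5 − 5 − 0 = 0. So H_2 ≅ 0.

H_0 = Z,  H_1 = Z,  H_2 = 0.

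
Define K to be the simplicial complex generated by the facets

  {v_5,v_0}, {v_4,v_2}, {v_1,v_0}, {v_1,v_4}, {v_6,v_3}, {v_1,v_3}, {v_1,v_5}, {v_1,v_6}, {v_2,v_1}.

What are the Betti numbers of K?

b_0 = 1, b_1 = 3.

Take the total order v_0 < v_1 < v_2 < v_3 < v_4 < v_5 < v_6 on the vertex set. Then K (dimension 1) consists of the simplices:

  0-simplices (7): [v_0], [v_1], [v_2], [v_3], [v_4], [v_5], [v_6]
  1-simplices (9): [v_0,v_1], [v_0,v_5], [v_1,v_2], [v_1,v_3], [v_1,v_4], [v_1,v_5], [v_1,v_6], [v_2,v_4], [v_3,v_6]

so the chain groups are C_0 ≅ Z^7, C_1 ≅ Z^9.

The boundary map ∂_1: C_1 → C_0 sends each edge [p,q] (with p < q) to q − p. For instance
  ∂[v_1,v_3] = [v_3] − [v_1].
This gives a 7×9 integer matrix of rank 6; reducing to Smith normal form yields diagonal entries (1,1,1,1,1,1).

From H_k ≅ ker(∂_k) / im(∂_{k+1}) we obtain:

  H_0: rank C_0 − rank ∂_1 = 7 − 6 = 1, and the invariant factors of ∂_1 are all 1, so H_0 = Z.
  H_1: rank ker ∂_1 − rank ∂_2 = (9 − 6) − 0 = 3, and there is no ∂_2, so H_1 = Z^3.

Hence the Betti numbers are b_0 = 1, b_1 = 3.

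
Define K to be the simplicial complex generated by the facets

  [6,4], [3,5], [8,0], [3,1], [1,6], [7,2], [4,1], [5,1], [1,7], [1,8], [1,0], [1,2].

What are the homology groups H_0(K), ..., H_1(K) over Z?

H_0 ≅ Z,  H_1 ≅ Z^4.

Take the total order 0 < 1 < 2 < 3 < 4 < 5 < 6 < 7 < 8 on the vertex set. Then K (dimension 1) consists of the simplices:

  0-simplices (9): [0], [1], [2], [3], [4], [5], [6], [7], [8]
  1-simplices (12): [0,1], [0,8], [1,2], [1,3], [1,4], [1,5], [1,6], [1,7], [1,8], [2,7], [3,5], [4,6]

Hence C_0 ≅ Z^9, C_1 ≅ Z^12.

Boundary ∂_1: C_1 → C_0 sends each edge [p,q] (with p < q) to q − p.
The 9×12 boundary matrix has rank 8 and Smith normal form diag(1,1,1,1,1,1,1,1).

Now H_k = ker ∂_k / im ∂_{k+1}, so:

  H_0: rank C_0 − rank ∂_1 = 9 − 8 = 1, and the invariant factors of ∂_1 are all 1, so H_0 ≅ Z.
  H_1: rank ker ∂_1 − rank ∂_2 = (12 − 8) − 0 = 4, and there is no ∂_2, so H_1 ≅ Z^4.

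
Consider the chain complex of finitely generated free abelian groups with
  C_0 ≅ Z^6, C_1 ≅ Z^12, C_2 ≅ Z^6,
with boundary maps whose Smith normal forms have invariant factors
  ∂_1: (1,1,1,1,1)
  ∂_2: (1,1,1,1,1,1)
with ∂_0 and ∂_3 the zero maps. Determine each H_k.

H_0 = Z,  H_1 = Z,  H_2 = 0.

H_0: b_0 = 6 − 0 − 5 = 1; torsion from ∂_1 factors > 1: none. So H_0 = Z.
H_1: b_1 = 12 − 5 − 6 = 1; torsion from ∂_2 factors > 1: none. So H_1 = Z.
H_2: b_2 = 6 − 6 − 0 = 0; torsion from ∂_3 factors > 1: none. So H_2 = 0.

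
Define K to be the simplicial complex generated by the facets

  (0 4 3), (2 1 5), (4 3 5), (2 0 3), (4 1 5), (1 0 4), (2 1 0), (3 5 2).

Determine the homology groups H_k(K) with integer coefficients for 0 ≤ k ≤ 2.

Order the vertices as 0 < 1 < 2 < 3 < 4 < 5. Listing each simplex with vertices in this order, K has dimension 2 with simplices:

  0-simplices (6): [0], [1], [2], [3], [4], [5]
  1-simplices (12): [0,1], [0,2], [0,3], [0,4], [1,2], [1,4], [1,5], [2,3], [2,5], [3,4], [3,5], [4,5]
  2-simplices (8): [0,1,2], [0,1,4], [0,2,3], [0,3,4], [1,2,5], [1,4,5], [2,3,5], [3,4,5]

giving chain groups C_0 ≅ Z^6, C_1 ≅ Z^12, C_2 ≅ Z^8.

Boundary ∂_1: C_1 → C_0 maps an edge to its endpoints' difference, ∂[p,q] = q − p.
This gives a 6×12 integer matrix of rank 5; reducing to Smith normal form yields diagonal entries (1,1,1,1,1).

∂_2: C_2 → C_1 acts by ∂[p,q,r] = [q,r] − [p,r] + [p,q]. For instance
  ∂[1,2,5] = [2,5] − [1,5] + [1,2],
  ∂[1,4,5] = [4,5] − [1,5] + [1,4].
This gives a 12×8 integer matrix of rank 7; reducing to Smith normal form yields diagonal entries (1,1,1,1,1,1,1).

Reading off H_k = ker ∂_k / im ∂_{k+1}:

  H_0: rank C_0 − rank ∂_1 = 6 − 5 = 1, and the invariant factors of ∂_1 are all 1, so H_0 ≅ Z.
  H_1: rank ker ∂_1 − rank ∂_2 = (12 − 5) − 7 = 0, and the invariant factors of ∂_2 are all 1, so H_1 ≅ 0.
  H_2: rank ker ∂_2 − rank ∂_3 = (8 − 7) − 0 = 1, and there is no ∂_3, so H_2 ≅ Z.

As a check, the Euler characteristic is 6 − 12 + 8 = 2, which agrees with 1 − 0 + 1 = 2.

H_0 ≅ Z,  H_1 = 0,  H_2 ≅ Z.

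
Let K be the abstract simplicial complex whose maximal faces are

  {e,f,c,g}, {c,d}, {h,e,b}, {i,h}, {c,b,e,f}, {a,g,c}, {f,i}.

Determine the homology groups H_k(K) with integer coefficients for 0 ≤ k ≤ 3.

H_0 ≅ Z,  H_1 ≅ Z,  H_2 = 0,  H_3 = 0.

K has 9 vertices, 16 edges, 9 triangles, 2 3-simplices.
rank ∂_0 = 0, rank ∂_1 = 8 ⇒ b_0 = 9 − 0 − 8 = 1; all invariant factors of ∂_1 are 1 so no torsion. So H_0 ≅ Z.
rank ∂_1 = 8, rank ∂_2 = 7 ⇒ b_1 = 16 − 8 − 7 = 1; all invariant factors of ∂_2 are 1 so no torsion. So H_1 ≅ Z.
rank ∂_2 = 7, rank ∂_3 = 2 ⇒ b_2 = 9 − 7 − 2 = 0; all invariant factors of ∂_3 are 1 so no torsion. So H_2 ≅ 0.
rank ∂_3 = 2, rank ∂_4 = 0 ⇒ b_3 = 2 − 2 − 0 = 0. So H_3 ≅ 0.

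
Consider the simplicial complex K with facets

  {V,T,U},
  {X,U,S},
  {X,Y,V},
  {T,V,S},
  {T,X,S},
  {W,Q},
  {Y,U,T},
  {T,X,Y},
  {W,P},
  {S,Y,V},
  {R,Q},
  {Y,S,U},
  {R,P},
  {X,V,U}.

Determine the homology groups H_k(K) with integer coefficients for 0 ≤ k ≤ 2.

Order the vertices as P < Q < R < S < T < U < V < W < X < Y. Listing each simplex with vertices in this order, K has dimension 2 with simplices:

  0-simplices (10): P, Q, R, S, T, U, V, W, X, Y
  1-simplices (19): PR, PW, QR, QW, ST, SU, SV, SX, SY, TU, TV, TX, TY, UV, UX, UY, VX, VY, XY
  2-simplices (10): STV, STX, SUX, SUY, SVY, TUV, TUY, TXY, UVX, VXY

Hence C_0 ≅ Z^10, C_1 ≅ Z^19, C_2 ≅ Z^10.

∂_1: C_1 → C_0 maps an edge to its endpoints' difference, ∂[p,q] = q − p.
As a 10×19 matrix over Z this has rank 8, with invariant factors (1,1,1,1,1,1,1,1).

Boundary ∂_2: C_2 → C_1 sends each 2-simplex [p,q,r] to [q,r] − [p,r] + [p,q]. For instance
  ∂TXY = XY − TY + TX,
  ∂SUY = UY − SY + SU.
The resulting 19×10 matrix has rank 10, and its Smith normal form has invariant factors (1,1,1,1,1,1,1,1,1,2).

Now H_k = ker ∂_k / im ∂_{k+1}, so:

  H_0: rank C_0 − rank ∂_1 = 10 − 8 = 2, and the invariant factors of ∂_1 are all 1, so H_0 = Z^2.
  H_1: rank ker ∂_1 − rank ∂_2 = (19 − 8) − 10 = 1, and ∂_2 has invariant factor 2 > 1, so H_1 = Z × Z/2.
  H_2: rank ker ∂_2 − rank ∂_3 = (10 − 10) − 0 = 0, and there is no ∂_3, so H_2 = 0.

As a check, the Euler characteristic is 10 − 19 + 10 = 1, which agrees with 2 − 1 + 0 = 1.

H_0 = Z^2,  H_1 = Z × Z/2,  H_2 = 0.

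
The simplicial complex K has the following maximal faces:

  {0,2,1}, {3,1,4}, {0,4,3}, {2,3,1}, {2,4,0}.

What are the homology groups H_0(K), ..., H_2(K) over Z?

We work with the vertex ordering 0 < 1 < 2 < 3 < 4. The simplices of K, each written with vertices in increasing order, are:

  0-simplices (5): [0], [1], [2], [3], [4]
  1-simplices (10): [0,1], [0,2], [0,3], [0,4], [1,2], [1,3], [1,4], [2,3], [2,4], [3,4]
  2-simplices (5): [0,1,2], [0,2,4], [0,3,4], [1,2,3], [1,3,4]

giving chain groups C_0 ≅ Z^5, C_1 ≅ Z^10, C_2 ≅ Z^5.

∂_1: C_1 → C_0 maps an edge to its endpoints' difference, ∂[p,q] = q − p.
As a 5×10 matrix over Z this has rank 4, with invariant factors (1,1,1,1).

The boundary map ∂_2: C_2 → C_1 acts by ∂[p,q,r] = [q,r] − [p,r] + [p,q]. For instance
  ∂[1,3,4] = [3,4] − [1,4] + [1,3],
  ∂[0,3,4] = [3,4] − [0,4] + [0,3].
This gives a 10×5 integer matrix of rank 5; reducing to Smith normal form yields diagonal entries (1,1,1,1,1).

From H_k ≅ ker(∂_k) / im(∂_{k+1}) we obtain:

  H_0: rank C_0 − rank ∂_1 = 5 − 4 = 1, and the invariant factors of ∂_1 are all 1, so H_0 ≅ Z.
  H_1: rank ker ∂_1 − rank ∂_2 = (10 − 4) − 5 = 1, and the invariant factors of ∂_2 are all 1, so H_1 ≅ Z.
  H_2: rank ker ∂_2 − rank ∂_3 = (5 − 5) − 0 = 0, and there is no ∂_3, so H_2 ≅ 0.

As a check, the Euler characteristic is 5 − 10 + 5 = 0, which agrees with 1 − 1 + 0 = 0.
(K is a triangulation of the Möbius band.)

H_0 = Z,  H_1 = Z,  H_2 = 0.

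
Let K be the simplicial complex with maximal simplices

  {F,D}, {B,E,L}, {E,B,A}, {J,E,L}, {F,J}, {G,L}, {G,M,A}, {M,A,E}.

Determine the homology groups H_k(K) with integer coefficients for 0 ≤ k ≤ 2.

H_0 ≅ Z,  H_1 ≅ Z,  H_2 = 0.

We work with the vertex ordering A < B < D < E < F < G < J < L < M. The simplices of K, each written with vertices in increasing order, are:

  0-simplices (9): A, B, D, E, F, G, J, L, M
  1-simplices (14): AB, AE, AG, AM, BE, BL, DF, EJ, EL, EM, FJ, GL, GM, JL
  2-simplices (5): ABE, AEM, AGM, BEL, EJL

Hence C_0 ≅ Z^9, C_1 ≅ Z^14, C_2 ≅ Z^5.

Boundary ∂_1: C_1 → C_0 maps an edge to its endpoints' difference, ∂[p,q] = q − p.
The 9×14 boundary matrix has rank 8 and Smith normal form diag(1,1,1,1,1,1,1,1).

Boundary ∂_2: C_2 → C_1 acts by ∂[p,q,r] = [q,r] − [p,r] + [p,q]. For instance
  ∂BEL = EL − BL + BE,
  ∂ABE = BE − AE + AB.
The resulting 14×5 matrix has rank 5, and its Smith normal form has invariant factors (1,1,1,1,1).

From H_k ≅ ker(∂_k) / im(∂_{k+1}) we obtain:

  H_0: rank C_0 − rank ∂_1 = 9 − 8 = 1, and the invariant factors of ∂_1 are all 1, so H_0 ≅ Z.
  H_1: rank ker ∂_1 − rank ∂_2 = (14 − 8) − 5 = 1, and the invariant factors of ∂_2 are all 1, so H_1 ≅ Z.
  H_2: rank ker ∂_2 − rank ∂_3 = (5 − 5) − 0 = 0, and there is no ∂_3, so H_2 ≅ 0.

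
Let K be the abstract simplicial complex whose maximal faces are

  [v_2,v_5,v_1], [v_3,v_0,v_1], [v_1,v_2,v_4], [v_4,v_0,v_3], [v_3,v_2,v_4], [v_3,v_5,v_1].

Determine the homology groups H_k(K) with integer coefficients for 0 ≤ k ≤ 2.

H_0 ≅ Z,  H_1 ≅ Z,  H_2 = 0.

Take the total order v_0 < v_1 < v_2 < v_3 < v_4 < v_5 on the vertex set. Then K (dimension 2) consists of the simplices:

  0-simplices (6): [v_0], [v_1], [v_2], [v_3], [v_4], [v_5]
  1-simplices (12): [v_0,v_1], [v_0,v_3], [v_0,v_4], [v_1,v_2], [v_1,v_3], [v_1,v_4], [v_1,v_5], [v_2,v_3], [v_2,v_4], [v_2,v_5], [v_3,v_4], [v_3,v_5]
  2-simplices (6): [v_0,v_1,v_3], [v_0,v_3,v_4], [v_1,v_2,v_4], [v_1,v_2,v_5], [v_1,v_3,v_5], [v_2,v_3,v_4]

Hence C_0 ≅ Z^6, C_1 ≅ Z^12, C_2 ≅ Z^6.

∂_1: C_1 → C_0 maps an edge to its endpoints' difference, ∂[p,q] = q − p.
As a 6×12 matrix over Z this has rank 5, with invariant factors (1,1,1,1,1).

∂_2: C_2 → C_1 maps a triangle to the signed sum of its edges. For instance
  ∂[v_0,v_3,v_4] = [v_3,v_4] − [v_0,v_4] + [v_0,v_3],
  ∂[v_0,v_1,v_3] = [v_1,v_3] − [v_0,v_3] + [v_0,v_1].
This gives a 12×6 integer matrix of rank 6; reducing to Smith normal form yields diagonal entries (1,1,1,1,1,1).

From H_k ≅ ker(∂_k) / im(∂_{k+1}) we obtain:

  H_0: rank C_0 − rank ∂_1 = 6 − 5 = 1, and the invariant factors of ∂_1 are all 1, so H_0 ≅ Z.
  H_1: rank ker ∂_1 − rank ∂_2 = (12 − 5) − 6 = 1, and the invariant factors of ∂_2 are all 1, so H_1 ≅ Z.
  H_2: rank ker ∂_2 − rank ∂_3 = (6 − 6) − 0 = 0, and there is no ∂_3, so H_2 ≅ 0.

As a check, the Euler characteristic is 6 − 12 + 6 = 0, which agrees with 1 − 1 + 0 = 0.
(K is a triangulation of the cylinder S^1 x I.)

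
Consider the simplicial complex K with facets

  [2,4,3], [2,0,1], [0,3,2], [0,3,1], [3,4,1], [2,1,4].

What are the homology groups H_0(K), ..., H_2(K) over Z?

H_0 ≅ Z,  H_1 = 0,  H_2 ≅ Z.

K has 5 vertices, 9 edges, 6 triangles.
rank ∂_0 = 0, rank ∂_1 = 4 ⇒ b_0 = 5 − 0 − 4 = 1; all invariant factors of ∂_1 are 1 so no torsion. So H_0 ≅ Z.
rank ∂_1 = 4, rank ∂_2 = 5 ⇒ b_1 = 9 − 4 − 5 = 0; all invariant factors of ∂_2 are 1 so no torsion. So H_1 ≅ 0.
rank ∂_2 = 5, rank ∂_3 = 0 ⇒ b_2 = 6 − 5 − 0 = 1. So H_2 ≅ Z.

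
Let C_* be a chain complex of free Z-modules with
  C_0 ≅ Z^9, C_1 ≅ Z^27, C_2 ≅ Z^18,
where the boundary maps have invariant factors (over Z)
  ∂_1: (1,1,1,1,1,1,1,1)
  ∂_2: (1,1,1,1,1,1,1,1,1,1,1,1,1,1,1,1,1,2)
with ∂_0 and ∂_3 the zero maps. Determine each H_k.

H_0: b_0 = 9 − 0 − 8 = 1; torsion from ∂_1 factors > 1: none. So H_0 ≅ Z.
H_1: b_1 = 27 − 8 − 18 = 1; torsion from ∂_2 factors > 1: [2]. So H_1 ≅ Z ⊕ Z/2.
H_2: b_2 = 18 − 18 − 0 = 0; torsion from ∂_3 factors > 1: none. So H_2 ≅ 0.

H_0 ≅ Z,  H_1 ≅ Z ⊕ Z/2,  H_2 = 0.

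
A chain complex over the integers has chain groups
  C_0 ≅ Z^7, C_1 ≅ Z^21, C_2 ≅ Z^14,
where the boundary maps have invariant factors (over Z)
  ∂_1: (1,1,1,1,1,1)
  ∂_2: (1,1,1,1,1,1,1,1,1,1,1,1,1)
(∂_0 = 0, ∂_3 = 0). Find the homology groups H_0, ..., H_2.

H_0 ≅ Z,  H_1 ≅ Z^2,  H_2 ≅ Z.

H_0: b_0 = 7 − 0 − 6 = 1; torsion from ∂_1 factors > 1: none. So H_0 ≅ Z.
H_1: b_1 = 21 − 6 − 13 = 2; torsion from ∂_2 factors > 1: none. So H_1 ≅ Z^2.
H_2: b_2 = 14 − 13 − 0 = 1; torsion from ∂_3 factors > 1: none. So H_2 ≅ Z.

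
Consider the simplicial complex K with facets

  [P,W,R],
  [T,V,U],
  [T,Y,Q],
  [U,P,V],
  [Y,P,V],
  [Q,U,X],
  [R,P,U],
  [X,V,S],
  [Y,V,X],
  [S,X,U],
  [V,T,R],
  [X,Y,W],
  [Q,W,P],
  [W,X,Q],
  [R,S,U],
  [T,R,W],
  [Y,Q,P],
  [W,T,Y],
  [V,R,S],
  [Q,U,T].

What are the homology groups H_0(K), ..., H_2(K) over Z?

We work with the vertex ordering P < Q < R < S < T < U < V < W < X < Y. The simplices of K, each written with vertices in increasing order, are:

  0-simplices (10): P, Q, R, S, T, U, V, W, X, Y
  1-simplices (30): PQ, PR, PU, PV, PW, PY, QT, QU, QW, QX, QY, RS, RT, RU, RV, RW, SU, SV, SX, TU, TV, TW, TY, UV, UX, VX, VY, WX, WY, XY
  2-simplices (20): PQW, PQY, PRU, PRW, PUV, PVY, QTU, QTY, QUX, QWX, RSU, RSV, RTV, RTW, SUX, SVX, TUV, TWY, VXY, WXY

giving chain groups C_0 ≅ Z^10, C_1 ≅ Z^30, C_2 ≅ Z^20.

Boundary ∂_1: C_1 → C_0 is given by ∂[p,q] = [q] − [p]. For instance
  ∂WX = X − W.
The resulting 10×30 matrix has rank 9, and its Smith normal form has invariant factors (1,1,1,1,1,1,1,1,1).

∂_2: C_2 → C_1 acts by ∂[p,q,r] = [q,r] − [p,r] + [p,q]. For instance
  ∂SUX = UX − SX + SU,
  ∂SVX = VX − SX + SV.
This gives a 30×20 integer matrix of rank 20; reducing to Smith normal form yields diagonal entries (1,1,1,1,1,1,1,1,1,1,1,1,1,1,1,1,1,1,1,2).

Reading off H_k = ker ∂_k / im ∂_{k+1}:

  H_0: rank C_0 − rank ∂_1 = 10 − 9 = 1, and the invariant factors of ∂_1 are all 1, so H_0 ≅ Z.
  H_1: rank ker ∂_1 − rank ∂_2 = (30 − 9) − 20 = 1, and ∂_2 has invariant factor 2 > 1, so H_1 ≅ Z ⊕ Z_2.
  H_2: rank ker ∂_2 − rank ∂_3 = (20 − 20) − 0 = 0, and there is no ∂_3, so H_2 ≅ 0.

H_0 = Z,  H_1 = Z ⊕ Z_2,  H_2 = 0.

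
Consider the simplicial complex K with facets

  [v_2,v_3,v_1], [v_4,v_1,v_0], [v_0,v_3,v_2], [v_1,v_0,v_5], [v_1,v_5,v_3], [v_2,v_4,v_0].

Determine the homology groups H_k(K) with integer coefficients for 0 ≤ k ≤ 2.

H_0 = Z,  H_1 = Z,  H_2 = 0.

Fix the vertex order v_0 < v_1 < v_2 < v_3 < v_4 < v_5 and write every simplex with vertices in increasing order. Then dim K = 2 and the simplices of K are:

  0-simplices (6): [v_0], [v_1], [v_2], [v_3], [v_4], [v_5]
  1-simplices (12): [v_0,v_1], [v_0,v_2], [v_0,v_3], [v_0,v_4], [v_0,v_5], [v_1,v_2], [v_1,v_3], [v_1,v_4], [v_1,v_5], [v_2,v_3], [v_2,v_4], [v_3,v_5]
  2-simplices (6): [v_0,v_1,v_4], [v_0,v_1,v_5], [v_0,v_2,v_3], [v_0,v_2,v_4], [v_1,v_2,v_3], [v_1,v_3,v_5]

giving chain groups C_0 ≅ Z^6, C_1 ≅ Z^12, C_2 ≅ Z^6.

∂_1: C_1 → C_0 sends each edge [p,q] (with p < q) to q − p. For instance
  ∂[v_2,v_4] = [v_4] − [v_2].
The 6×12 boundary matrix has rank 5 and Smith normal form diag(1,1,1,1,1).

∂_2: C_2 → C_1 sends each 2-simplex [p,q,r] to [q,r] − [p,r] + [p,q]. For instance
  ∂[v_0,v_1,v_5] = [v_1,v_5] − [v_0,v_5] + [v_0,v_1],
  ∂[v_0,v_1,v_4] = [v_1,v_4] − [v_0,v_4] + [v_0,v_1].
As a 12×6 matrix over Z this has rank 6, with invariant factors (1,1,1,1,1,1).

Reading off H_k = ker ∂_k / im ∂_{k+1}:

  H_0: rank C_0 − rank ∂_1 = 6 − 5 = 1, and the invariant factors of ∂_1 are all 1, so H_0 = Z.
  H_1: rank ker ∂_1 − rank ∂_2 = (12 − 5) − 6 = 1, and the invariant factors of ∂_2 are all 1, so H_1 = Z.
  H_2: rank ker ∂_2 − rank ∂_3 = (6 − 6) − 0 = 0, and there is no ∂_3, so H_2 = 0.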